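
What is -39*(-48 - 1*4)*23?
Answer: 46644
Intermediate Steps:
-39*(-48 - 1*4)*23 = -39*(-48 - 4)*23 = -39*(-52)*23 = 2028*23 = 46644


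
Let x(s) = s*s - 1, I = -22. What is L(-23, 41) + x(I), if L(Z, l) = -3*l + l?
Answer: 401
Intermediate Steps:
L(Z, l) = -2*l
x(s) = -1 + s² (x(s) = s² - 1 = -1 + s²)
L(-23, 41) + x(I) = -2*41 + (-1 + (-22)²) = -82 + (-1 + 484) = -82 + 483 = 401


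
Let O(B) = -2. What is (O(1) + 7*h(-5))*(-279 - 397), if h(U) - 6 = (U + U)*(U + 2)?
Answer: -169000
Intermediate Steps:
h(U) = 6 + 2*U*(2 + U) (h(U) = 6 + (U + U)*(U + 2) = 6 + (2*U)*(2 + U) = 6 + 2*U*(2 + U))
(O(1) + 7*h(-5))*(-279 - 397) = (-2 + 7*(6 + 2*(-5)² + 4*(-5)))*(-279 - 397) = (-2 + 7*(6 + 2*25 - 20))*(-676) = (-2 + 7*(6 + 50 - 20))*(-676) = (-2 + 7*36)*(-676) = (-2 + 252)*(-676) = 250*(-676) = -169000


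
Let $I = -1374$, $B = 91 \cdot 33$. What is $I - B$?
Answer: $-4377$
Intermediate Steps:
$B = 3003$
$I - B = -1374 - 3003 = -4377$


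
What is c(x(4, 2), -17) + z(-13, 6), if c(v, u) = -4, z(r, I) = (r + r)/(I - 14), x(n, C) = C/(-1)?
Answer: -¾ ≈ -0.75000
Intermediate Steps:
x(n, C) = -C (x(n, C) = C*(-1) = -C)
z(r, I) = 2*r/(-14 + I) (z(r, I) = (2*r)/(-14 + I) = 2*r/(-14 + I))
c(x(4, 2), -17) + z(-13, 6) = -4 + 2*(-13)/(-14 + 6) = -4 + 2*(-13)/(-8) = -4 + 2*(-13)*(-⅛) = -4 + 13/4 = -¾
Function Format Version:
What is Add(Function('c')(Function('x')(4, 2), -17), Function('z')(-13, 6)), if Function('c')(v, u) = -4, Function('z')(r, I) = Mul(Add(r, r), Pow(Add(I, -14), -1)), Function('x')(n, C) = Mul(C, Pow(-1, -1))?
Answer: Rational(-3, 4) ≈ -0.75000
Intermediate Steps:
Function('x')(n, C) = Mul(-1, C) (Function('x')(n, C) = Mul(C, -1) = Mul(-1, C))
Function('z')(r, I) = Mul(2, r, Pow(Add(-14, I), -1)) (Function('z')(r, I) = Mul(Mul(2, r), Pow(Add(-14, I), -1)) = Mul(2, r, Pow(Add(-14, I), -1)))
Add(Function('c')(Function('x')(4, 2), -17), Function('z')(-13, 6)) = Add(-4, Mul(2, -13, Pow(Add(-14, 6), -1))) = Add(-4, Mul(2, -13, Pow(-8, -1))) = Add(-4, Mul(2, -13, Rational(-1, 8))) = Add(-4, Rational(13, 4)) = Rational(-3, 4)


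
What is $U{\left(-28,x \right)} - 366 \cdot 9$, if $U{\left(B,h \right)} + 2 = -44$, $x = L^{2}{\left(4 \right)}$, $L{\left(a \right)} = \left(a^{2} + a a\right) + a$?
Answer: $-3340$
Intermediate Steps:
$L{\left(a \right)} = a + 2 a^{2}$ ($L{\left(a \right)} = \left(a^{2} + a^{2}\right) + a = 2 a^{2} + a = a + 2 a^{2}$)
$x = 1296$ ($x = \left(4 \left(1 + 2 \cdot 4\right)\right)^{2} = \left(4 \left(1 + 8\right)\right)^{2} = \left(4 \cdot 9\right)^{2} = 36^{2} = 1296$)
$U{\left(B,h \right)} = -46$ ($U{\left(B,h \right)} = -2 - 44 = -46$)
$U{\left(-28,x \right)} - 366 \cdot 9 = -46 - 366 \cdot 9 = -46 - 3294 = -3340$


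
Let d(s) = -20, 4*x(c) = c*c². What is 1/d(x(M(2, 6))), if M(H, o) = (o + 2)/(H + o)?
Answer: -1/20 ≈ -0.050000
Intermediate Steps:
M(H, o) = (2 + o)/(H + o)
x(c) = c³/4 (x(c) = (c*c²)/4 = c³/4)
1/d(x(M(2, 6))) = 1/(-20) = -1/20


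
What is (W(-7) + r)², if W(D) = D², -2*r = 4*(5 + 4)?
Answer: 961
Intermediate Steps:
r = -18 (r = -2*(5 + 4) = -2*9 = -½*36 = -18)
(W(-7) + r)² = ((-7)² - 18)² = (49 - 18)² = 31² = 961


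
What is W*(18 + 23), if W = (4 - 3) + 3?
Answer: 164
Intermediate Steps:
W = 4 (W = 1 + 3 = 4)
W*(18 + 23) = 4*(18 + 23) = 4*41 = 164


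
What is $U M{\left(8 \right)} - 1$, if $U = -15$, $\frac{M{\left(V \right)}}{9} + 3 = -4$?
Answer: $944$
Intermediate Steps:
$M{\left(V \right)} = -63$ ($M{\left(V \right)} = -27 + 9 \left(-4\right) = -27 - 36 = -63$)
$U M{\left(8 \right)} - 1 = \left(-15\right) \left(-63\right) - 1 = 945 - 1 = 944$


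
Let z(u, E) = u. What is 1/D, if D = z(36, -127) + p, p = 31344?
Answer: 1/31380 ≈ 3.1867e-5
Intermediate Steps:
D = 31380 (D = 36 + 31344 = 31380)
1/D = 1/31380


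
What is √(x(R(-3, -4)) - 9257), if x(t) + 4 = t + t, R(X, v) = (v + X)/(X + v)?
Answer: I*√9259 ≈ 96.224*I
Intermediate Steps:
R(X, v) = 1 (R(X, v) = (X + v)/(X + v) = 1)
x(t) = -4 + 2*t (x(t) = -4 + (t + t) = -4 + 2*t)
√(x(R(-3, -4)) - 9257) = √((-4 + 2*1) - 9257) = √((-4 + 2) - 9257) = √(-2 - 9257) = √(-9259) = I*√9259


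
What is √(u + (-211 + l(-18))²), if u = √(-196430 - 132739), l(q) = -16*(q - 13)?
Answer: √(81225 + I*√329169) ≈ 285.0 + 1.007*I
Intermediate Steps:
l(q) = 208 - 16*q (l(q) = -16*(-13 + q) = 208 - 16*q)
u = I*√329169 (u = √(-329169) = I*√329169 ≈ 573.73*I)
√(u + (-211 + l(-18))²) = √(I*√329169 + (-211 + (208 - 16*(-18)))²) = √(I*√329169 + (-211 + (208 + 288))²) = √(I*√329169 + (-211 + 496)²) = √(I*√329169 + 285²) = √(I*√329169 + 81225) = √(81225 + I*√329169)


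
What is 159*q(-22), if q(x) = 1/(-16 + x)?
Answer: -159/38 ≈ -4.1842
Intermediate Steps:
159*q(-22) = 159/(-16 - 22) = 159/(-38) = 159*(-1/38) = -159/38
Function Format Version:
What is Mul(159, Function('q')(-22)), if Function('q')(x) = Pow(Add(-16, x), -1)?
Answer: Rational(-159, 38) ≈ -4.1842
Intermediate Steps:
Mul(159, Function('q')(-22)) = Mul(159, Pow(Add(-16, -22), -1)) = Mul(159, Pow(-38, -1)) = Mul(159, Rational(-1, 38)) = Rational(-159, 38)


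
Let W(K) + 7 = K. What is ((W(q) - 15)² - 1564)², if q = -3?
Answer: 881721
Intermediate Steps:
W(K) = -7 + K
((W(q) - 15)² - 1564)² = (((-7 - 3) - 15)² - 1564)² = ((-10 - 15)² - 1564)² = ((-25)² - 1564)² = (625 - 1564)² = (-939)² = 881721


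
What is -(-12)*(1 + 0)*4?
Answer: 48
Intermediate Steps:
-(-12)*(1 + 0)*4 = -(-12)*4 = -3*(-4)*4 = 12*4 = 48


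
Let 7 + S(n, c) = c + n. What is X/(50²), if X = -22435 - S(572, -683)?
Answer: -22317/2500 ≈ -8.9268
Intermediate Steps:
S(n, c) = -7 + c + n (S(n, c) = -7 + (c + n) = -7 + c + n)
X = -22317 (X = -22435 - (-7 - 683 + 572) = -22435 - 1*(-118) = -22435 + 118 = -22317)
X/(50²) = -22317/(50²) = -22317/2500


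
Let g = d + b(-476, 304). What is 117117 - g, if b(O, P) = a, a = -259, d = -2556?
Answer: 119932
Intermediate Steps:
b(O, P) = -259
g = -2815 (g = -2556 - 259 = -2815)
117117 - g = 117117 - 1*(-2815) = 117117 + 2815 = 119932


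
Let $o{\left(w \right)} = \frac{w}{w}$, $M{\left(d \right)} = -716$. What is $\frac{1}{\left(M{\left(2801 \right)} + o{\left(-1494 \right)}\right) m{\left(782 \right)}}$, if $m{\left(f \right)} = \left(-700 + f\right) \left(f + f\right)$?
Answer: $- \frac{1}{91697320} \approx -1.0905 \cdot 10^{-8}$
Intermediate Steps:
$o{\left(w \right)} = 1$
$m{\left(f \right)} = 2 f \left(-700 + f\right)$ ($m{\left(f \right)} = \left(-700 + f\right) 2 f = 2 f \left(-700 + f\right)$)
$\frac{1}{\left(M{\left(2801 \right)} + o{\left(-1494 \right)}\right) m{\left(782 \right)}} = \frac{1}{\left(-716 + 1\right) 2 \cdot 782 \left(-700 + 782\right)} = \frac{1}{\left(-715\right) 2 \cdot 782 \cdot 82} = - \frac{1}{715 \cdot 128248} = \left(- \frac{1}{715}\right) \frac{1}{128248} = - \frac{1}{91697320}$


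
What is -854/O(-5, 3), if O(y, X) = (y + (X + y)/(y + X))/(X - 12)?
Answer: -3843/2 ≈ -1921.5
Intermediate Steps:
O(y, X) = (1 + y)/(-12 + X) (O(y, X) = (y + (X + y)/(X + y))/(-12 + X) = (y + 1)/(-12 + X) = (1 + y)/(-12 + X))
-854/O(-5, 3) = -854*(-12 + 3)/(1 - 5) = -854/(-4/(-9)) = -854/((-⅑*(-4))) = -854/4/9 = -854*9/4 = -3843/2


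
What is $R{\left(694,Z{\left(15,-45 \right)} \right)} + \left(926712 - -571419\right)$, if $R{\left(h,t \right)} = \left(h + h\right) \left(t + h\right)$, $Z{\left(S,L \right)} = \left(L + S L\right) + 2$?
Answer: $1464819$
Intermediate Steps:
$Z{\left(S,L \right)} = 2 + L + L S$ ($Z{\left(S,L \right)} = \left(L + L S\right) + 2 = 2 + L + L S$)
$R{\left(h,t \right)} = 2 h \left(h + t\right)$
$R{\left(694,Z{\left(15,-45 \right)} \right)} + \left(926712 - -571419\right) = 2 \cdot 694 \left(694 - 718\right) + \left(926712 - -571419\right) = 2 \cdot 694 \left(694 - 718\right) + \left(926712 + 571419\right) = 2 \cdot 694 \left(694 - 718\right) + 1498131 = 2 \cdot 694 \left(-24\right) + 1498131 = -33312 + 1498131 = 1464819$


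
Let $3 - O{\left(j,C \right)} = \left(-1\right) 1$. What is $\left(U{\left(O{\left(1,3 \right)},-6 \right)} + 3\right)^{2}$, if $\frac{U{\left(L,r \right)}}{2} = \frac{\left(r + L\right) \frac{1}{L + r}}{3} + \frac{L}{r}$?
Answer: $\frac{49}{9} \approx 5.4444$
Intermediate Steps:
$O{\left(j,C \right)} = 4$ ($O{\left(j,C \right)} = 3 - \left(-1\right) 1 = 3 - -1 = 3 + 1 = 4$)
$U{\left(L,r \right)} = \frac{2}{3} + \frac{2 L}{r}$ ($U{\left(L,r \right)} = 2 \left(\frac{\left(r + L\right) \frac{1}{L + r}}{3} + \frac{L}{r}\right) = 2 \left(\frac{L + r}{L + r} \frac{1}{3} + \frac{L}{r}\right) = 2 \left(1 \cdot \frac{1}{3} + \frac{L}{r}\right) = 2 \left(\frac{1}{3} + \frac{L}{r}\right) = \frac{2}{3} + \frac{2 L}{r}$)
$\left(U{\left(O{\left(1,3 \right)},-6 \right)} + 3\right)^{2} = \left(\left(\frac{2}{3} + 2 \cdot 4 \frac{1}{-6}\right) + 3\right)^{2} = \left(\left(\frac{2}{3} + 2 \cdot 4 \left(- \frac{1}{6}\right)\right) + 3\right)^{2} = \left(\left(\frac{2}{3} - \frac{4}{3}\right) + 3\right)^{2} = \left(- \frac{2}{3} + 3\right)^{2} = \left(\frac{7}{3}\right)^{2} = \frac{49}{9}$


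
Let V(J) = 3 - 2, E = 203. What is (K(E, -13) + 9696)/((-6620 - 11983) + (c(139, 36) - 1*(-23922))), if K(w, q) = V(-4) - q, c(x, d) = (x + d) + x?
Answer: 9710/5633 ≈ 1.7238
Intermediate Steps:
V(J) = 1
c(x, d) = d + 2*x (c(x, d) = (d + x) + x = d + 2*x)
K(w, q) = 1 - q
(K(E, -13) + 9696)/((-6620 - 11983) + (c(139, 36) - 1*(-23922))) = ((1 - 1*(-13)) + 9696)/((-6620 - 11983) + ((36 + 2*139) - 1*(-23922))) = ((1 + 13) + 9696)/(-18603 + ((36 + 278) + 23922)) = (14 + 9696)/(-18603 + (314 + 23922)) = 9710/(-18603 + 24236) = 9710/5633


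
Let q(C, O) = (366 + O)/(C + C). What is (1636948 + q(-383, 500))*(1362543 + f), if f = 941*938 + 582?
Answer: 1407995113854733/383 ≈ 3.6762e+12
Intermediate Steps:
q(C, O) = (366 + O)/(2*C) (q(C, O) = (366 + O)/((2*C)) = (366 + O)*(1/(2*C)) = (366 + O)/(2*C))
f = 883240 (f = 882658 + 582 = 883240)
(1636948 + q(-383, 500))*(1362543 + f) = (1636948 + (½)*(366 + 500)/(-383))*(1362543 + 883240) = (1636948 + (½)*(-1/383)*866)*2245783 = (1636948 - 433/383)*2245783 = (626950651/383)*2245783 = 1407995113854733/383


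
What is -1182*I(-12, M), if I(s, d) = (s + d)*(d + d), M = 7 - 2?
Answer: 82740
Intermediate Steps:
M = 5
I(s, d) = 2*d*(d + s) (I(s, d) = (d + s)*(2*d) = 2*d*(d + s))
-1182*I(-12, M) = -2364*5*(5 - 12) = -2364*5*(-7) = -1182*(-70) = 82740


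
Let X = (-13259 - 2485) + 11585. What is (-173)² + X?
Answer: 25770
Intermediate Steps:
X = -4159 (X = -15744 + 11585 = -4159)
(-173)² + X = (-173)² - 4159 = 29929 - 4159 = 25770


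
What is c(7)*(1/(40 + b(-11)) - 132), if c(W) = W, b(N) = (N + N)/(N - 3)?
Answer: -268835/291 ≈ -923.83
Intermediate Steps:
b(N) = 2*N/(-3 + N) (b(N) = (2*N)/(-3 + N) = 2*N/(-3 + N))
c(7)*(1/(40 + b(-11)) - 132) = 7*(1/(40 + 2*(-11)/(-3 - 11)) - 132) = 7*(1/(40 + 2*(-11)/(-14)) - 132) = 7*(1/(40 + 2*(-11)*(-1/14)) - 132) = 7*(1/(40 + 11/7) - 132) = 7*(1/(291/7) - 132) = 7*(7/291 - 132) = 7*(-38405/291) = -268835/291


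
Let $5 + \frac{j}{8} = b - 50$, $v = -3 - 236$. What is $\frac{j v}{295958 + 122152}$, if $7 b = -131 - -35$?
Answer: $\frac{459836}{1463385} \approx 0.31423$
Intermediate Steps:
$v = -239$
$b = - \frac{96}{7}$ ($b = \frac{-131 - -35}{7} = \frac{-131 + 35}{7} = \frac{1}{7} \left(-96\right) = - \frac{96}{7} \approx -13.714$)
$j = - \frac{3848}{7}$ ($j = -40 + 8 \left(- \frac{96}{7} - 50\right) = -40 + 8 \left(- \frac{446}{7}\right) = -40 - \frac{3568}{7} = - \frac{3848}{7} \approx -549.71$)
$\frac{j v}{295958 + 122152} = \frac{\left(- \frac{3848}{7}\right) \left(-239\right)}{295958 + 122152} = \frac{919672}{7 \cdot 418110} = \frac{919672}{7} \cdot \frac{1}{418110} = \frac{459836}{1463385}$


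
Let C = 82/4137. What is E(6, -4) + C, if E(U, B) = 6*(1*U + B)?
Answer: 49726/4137 ≈ 12.020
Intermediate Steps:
C = 82/4137 (C = 82*(1/4137) = 82/4137 ≈ 0.019821)
E(U, B) = 6*B + 6*U (E(U, B) = 6*(U + B) = 6*(B + U) = 6*B + 6*U)
E(6, -4) + C = (6*(-4) + 6*6) + 82/4137 = (-24 + 36) + 82/4137 = 12 + 82/4137 = 49726/4137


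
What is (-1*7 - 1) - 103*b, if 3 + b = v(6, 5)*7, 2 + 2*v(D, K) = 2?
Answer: 301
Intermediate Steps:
v(D, K) = 0 (v(D, K) = -1 + (½)*2 = -1 + 1 = 0)
b = -3 (b = -3 + 0*7 = -3 + 0 = -3)
(-1*7 - 1) - 103*b = (-1*7 - 1) - 103*(-3) = (-7 - 1) + 309 = -8 + 309 = 301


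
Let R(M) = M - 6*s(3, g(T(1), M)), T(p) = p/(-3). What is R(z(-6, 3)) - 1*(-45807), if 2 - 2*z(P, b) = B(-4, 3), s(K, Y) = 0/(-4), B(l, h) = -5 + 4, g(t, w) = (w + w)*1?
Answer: 91617/2 ≈ 45809.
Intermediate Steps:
T(p) = -p/3 (T(p) = p*(-⅓) = -p/3)
g(t, w) = 2*w (g(t, w) = (2*w)*1 = 2*w)
B(l, h) = -1
s(K, Y) = 0 (s(K, Y) = 0*(-¼) = 0)
z(P, b) = 3/2 (z(P, b) = 1 - ½*(-1) = 1 + ½ = 3/2)
R(M) = M (R(M) = M - 6*0 = M + 0 = M)
R(z(-6, 3)) - 1*(-45807) = 3/2 - 1*(-45807) = 3/2 + 45807 = 91617/2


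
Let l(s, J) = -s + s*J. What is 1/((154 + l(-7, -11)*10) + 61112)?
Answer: 1/62106 ≈ 1.6101e-5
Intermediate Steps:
l(s, J) = -s + J*s
1/((154 + l(-7, -11)*10) + 61112) = 1/((154 - 7*(-1 - 11)*10) + 61112) = 1/((154 - 7*(-12)*10) + 61112) = 1/((154 + 84*10) + 61112) = 1/((154 + 840) + 61112) = 1/(994 + 61112) = 1/62106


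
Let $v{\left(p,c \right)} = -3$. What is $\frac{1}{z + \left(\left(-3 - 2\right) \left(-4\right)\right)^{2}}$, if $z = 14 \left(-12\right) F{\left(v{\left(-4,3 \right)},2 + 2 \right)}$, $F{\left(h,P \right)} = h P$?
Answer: $\frac{1}{2416} \approx 0.00041391$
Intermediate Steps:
$F{\left(h,P \right)} = P h$
$z = 2016$ ($z = 14 \left(-12\right) \left(2 + 2\right) \left(-3\right) = - 168 \cdot 4 \left(-3\right) = \left(-168\right) \left(-12\right) = 2016$)
$\frac{1}{z + \left(\left(-3 - 2\right) \left(-4\right)\right)^{2}} = \frac{1}{2016 + \left(\left(-3 - 2\right) \left(-4\right)\right)^{2}} = \frac{1}{2016 + \left(\left(-5\right) \left(-4\right)\right)^{2}} = \frac{1}{2016 + 20^{2}} = \frac{1}{2016 + 400} = \frac{1}{2416}$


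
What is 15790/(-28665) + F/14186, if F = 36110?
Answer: 81109621/40664169 ≈ 1.9946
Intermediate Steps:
15790/(-28665) + F/14186 = 15790/(-28665) + 36110/14186 = 15790*(-1/28665) + 36110*(1/14186) = -3158/5733 + 18055/7093 = 81109621/40664169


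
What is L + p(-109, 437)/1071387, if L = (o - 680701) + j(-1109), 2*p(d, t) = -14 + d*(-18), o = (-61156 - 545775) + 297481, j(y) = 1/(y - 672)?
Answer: -1889346973043990/1908140247 ≈ -9.9015e+5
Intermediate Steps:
j(y) = 1/(-672 + y)
o = -309450 (o = -606931 + 297481 = -309450)
p(d, t) = -7 - 9*d (p(d, t) = (-14 + d*(-18))/2 = (-14 - 18*d)/2 = -7 - 9*d)
L = -1763458932/1781 (L = (-309450 - 680701) + 1/(-672 - 1109) = -990151 + 1/(-1781) = -990151 - 1/1781 = -1763458932/1781 ≈ -9.9015e+5)
L + p(-109, 437)/1071387 = -1763458932/1781 + (-7 - 9*(-109))/1071387 = -1763458932/1781 + (-7 + 981)*(1/1071387) = -1763458932/1781 + 974*(1/1071387) = -1763458932/1781 + 974/1071387 = -1889346973043990/1908140247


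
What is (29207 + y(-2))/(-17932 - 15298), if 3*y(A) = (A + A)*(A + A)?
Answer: -87637/99690 ≈ -0.87910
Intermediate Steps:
y(A) = 4*A**2/3 (y(A) = ((A + A)*(A + A))/3 = ((2*A)*(2*A))/3 = (4*A**2)/3 = 4*A**2/3)
(29207 + y(-2))/(-17932 - 15298) = (29207 + (4/3)*(-2)**2)/(-17932 - 15298) = (29207 + (4/3)*4)/(-33230) = (29207 + 16/3)*(-1/33230) = (87637/3)*(-1/33230) = -87637/99690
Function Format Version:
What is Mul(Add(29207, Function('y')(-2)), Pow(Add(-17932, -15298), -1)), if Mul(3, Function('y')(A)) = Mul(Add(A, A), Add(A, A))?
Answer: Rational(-87637, 99690) ≈ -0.87910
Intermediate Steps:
Function('y')(A) = Mul(Rational(4, 3), Pow(A, 2)) (Function('y')(A) = Mul(Rational(1, 3), Mul(Add(A, A), Add(A, A))) = Mul(Rational(1, 3), Mul(Mul(2, A), Mul(2, A))) = Mul(Rational(1, 3), Mul(4, Pow(A, 2))) = Mul(Rational(4, 3), Pow(A, 2)))
Mul(Add(29207, Function('y')(-2)), Pow(Add(-17932, -15298), -1)) = Mul(Add(29207, Mul(Rational(4, 3), Pow(-2, 2))), Pow(Add(-17932, -15298), -1)) = Mul(Add(29207, Mul(Rational(4, 3), 4)), Pow(-33230, -1)) = Mul(Add(29207, Rational(16, 3)), Rational(-1, 33230)) = Mul(Rational(87637, 3), Rational(-1, 33230)) = Rational(-87637, 99690)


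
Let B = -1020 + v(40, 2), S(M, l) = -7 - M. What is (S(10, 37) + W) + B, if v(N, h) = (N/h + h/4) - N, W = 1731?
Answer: 1349/2 ≈ 674.50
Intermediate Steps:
v(N, h) = -N + h/4 + N/h (v(N, h) = (N/h + h*(¼)) - N = (N/h + h/4) - N = (h/4 + N/h) - N = -N + h/4 + N/h)
B = -2079/2 (B = -1020 + (-1*40 + (¼)*2 + 40/2) = -1020 + (-40 + ½ + 40*(½)) = -1020 + (-40 + ½ + 20) = -1020 - 39/2 = -2079/2 ≈ -1039.5)
(S(10, 37) + W) + B = ((-7 - 1*10) + 1731) - 2079/2 = ((-7 - 10) + 1731) - 2079/2 = (-17 + 1731) - 2079/2 = 1714 - 2079/2 = 1349/2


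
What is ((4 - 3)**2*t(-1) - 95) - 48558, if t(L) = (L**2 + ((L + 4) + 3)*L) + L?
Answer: -48659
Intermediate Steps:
t(L) = L + L**2 + L*(7 + L) (t(L) = (L**2 + ((4 + L) + 3)*L) + L = (L**2 + (7 + L)*L) + L = (L**2 + L*(7 + L)) + L = L + L**2 + L*(7 + L))
((4 - 3)**2*t(-1) - 95) - 48558 = ((4 - 3)**2*(2*(-1)*(4 - 1)) - 95) - 48558 = (1**2*(2*(-1)*3) - 95) - 48558 = (1*(-6) - 95) - 48558 = (-6 - 95) - 48558 = -101 - 48558 = -48659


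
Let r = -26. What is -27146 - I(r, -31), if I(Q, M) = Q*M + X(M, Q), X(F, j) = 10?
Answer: -27962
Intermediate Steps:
I(Q, M) = 10 + M*Q (I(Q, M) = Q*M + 10 = M*Q + 10 = 10 + M*Q)
-27146 - I(r, -31) = -27146 - (10 - 31*(-26)) = -27146 - (10 + 806) = -27146 - 1*816 = -27146 - 816 = -27962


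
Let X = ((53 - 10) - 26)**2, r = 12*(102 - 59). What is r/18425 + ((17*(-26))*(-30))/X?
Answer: 14380272/313225 ≈ 45.910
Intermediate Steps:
r = 516 (r = 12*43 = 516)
X = 289 (X = (43 - 26)**2 = 17**2 = 289)
r/18425 + ((17*(-26))*(-30))/X = 516/18425 + ((17*(-26))*(-30))/289 = 516*(1/18425) - 442*(-30)*(1/289) = 516/18425 + 13260*(1/289) = 516/18425 + 780/17 = 14380272/313225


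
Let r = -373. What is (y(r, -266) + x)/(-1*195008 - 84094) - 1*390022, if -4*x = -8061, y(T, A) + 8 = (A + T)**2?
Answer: -435425322289/1116408 ≈ -3.9002e+5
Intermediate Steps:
y(T, A) = -8 + (A + T)**2
x = 8061/4 (x = -1/4*(-8061) = 8061/4 ≈ 2015.3)
(y(r, -266) + x)/(-1*195008 - 84094) - 1*390022 = ((-8 + (-266 - 373)**2) + 8061/4)/(-1*195008 - 84094) - 1*390022 = ((-8 + (-639)**2) + 8061/4)/(-195008 - 84094) - 390022 = ((-8 + 408321) + 8061/4)/(-279102) - 390022 = (408313 + 8061/4)*(-1/279102) - 390022 = (1641313/4)*(-1/279102) - 390022 = -1641313/1116408 - 390022 = -435425322289/1116408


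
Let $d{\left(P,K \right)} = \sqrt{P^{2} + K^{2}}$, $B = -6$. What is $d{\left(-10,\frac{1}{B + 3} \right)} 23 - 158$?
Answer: $-158 + \frac{23 \sqrt{901}}{3} \approx 72.128$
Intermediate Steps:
$d{\left(P,K \right)} = \sqrt{K^{2} + P^{2}}$
$d{\left(-10,\frac{1}{B + 3} \right)} 23 - 158 = \sqrt{\left(\frac{1}{-6 + 3}\right)^{2} + \left(-10\right)^{2}} \cdot 23 - 158 = \sqrt{\left(\frac{1}{-3}\right)^{2} + 100} \cdot 23 - 158 = \sqrt{\left(- \frac{1}{3}\right)^{2} + 100} \cdot 23 - 158 = \sqrt{\frac{1}{9} + 100} \cdot 23 - 158 = \sqrt{\frac{901}{9}} \cdot 23 - 158 = \frac{\sqrt{901}}{3} \cdot 23 - 158 = \frac{23 \sqrt{901}}{3} - 158 = -158 + \frac{23 \sqrt{901}}{3}$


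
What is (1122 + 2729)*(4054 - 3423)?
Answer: 2429981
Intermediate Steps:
(1122 + 2729)*(4054 - 3423) = 3851*631 = 2429981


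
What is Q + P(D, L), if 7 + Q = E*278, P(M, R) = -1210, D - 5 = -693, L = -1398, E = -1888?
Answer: -526081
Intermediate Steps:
D = -688 (D = 5 - 693 = -688)
Q = -524871 (Q = -7 - 1888*278 = -7 - 524864 = -524871)
Q + P(D, L) = -524871 - 1210 = -526081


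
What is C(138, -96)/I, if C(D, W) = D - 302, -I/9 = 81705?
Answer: 164/735345 ≈ 0.00022302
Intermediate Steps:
I = -735345 (I = -9*81705 = -735345)
C(D, W) = -302 + D
C(138, -96)/I = (-302 + 138)/(-735345) = -164*(-1/735345) = 164/735345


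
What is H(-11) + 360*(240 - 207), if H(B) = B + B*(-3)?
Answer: 11902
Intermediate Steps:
H(B) = -2*B (H(B) = B - 3*B = -2*B)
H(-11) + 360*(240 - 207) = -2*(-11) + 360*(240 - 207) = 22 + 360*33 = 22 + 11880 = 11902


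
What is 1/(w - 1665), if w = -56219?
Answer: -1/57884 ≈ -1.7276e-5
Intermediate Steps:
1/(w - 1665) = 1/(-56219 - 1665) = 1/(-57884) = -1/57884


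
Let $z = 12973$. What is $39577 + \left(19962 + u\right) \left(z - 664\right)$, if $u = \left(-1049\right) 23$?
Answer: $-51227408$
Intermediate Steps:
$u = -24127$
$39577 + \left(19962 + u\right) \left(z - 664\right) = 39577 + \left(19962 - 24127\right) \left(12973 - 664\right) = 39577 - 51266985 = -51227408$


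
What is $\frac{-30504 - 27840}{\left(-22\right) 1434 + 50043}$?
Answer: $- \frac{19448}{6165} \approx -3.1546$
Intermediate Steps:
$\frac{-30504 - 27840}{\left(-22\right) 1434 + 50043} = - \frac{58344}{-31548 + 50043} = - \frac{58344}{18495} = \left(-58344\right) \frac{1}{18495} = - \frac{19448}{6165}$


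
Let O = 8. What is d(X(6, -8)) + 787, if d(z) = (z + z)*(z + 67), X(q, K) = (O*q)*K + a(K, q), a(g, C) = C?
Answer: 235903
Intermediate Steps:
X(q, K) = q + 8*K*q (X(q, K) = (8*q)*K + q = 8*K*q + q = q + 8*K*q)
d(z) = 2*z*(67 + z) (d(z) = (2*z)*(67 + z) = 2*z*(67 + z))
d(X(6, -8)) + 787 = 2*(6*(1 + 8*(-8)))*(67 + 6*(1 + 8*(-8))) + 787 = 2*(6*(1 - 64))*(67 + 6*(1 - 64)) + 787 = 2*(6*(-63))*(67 + 6*(-63)) + 787 = 2*(-378)*(67 - 378) + 787 = 2*(-378)*(-311) + 787 = 235116 + 787 = 235903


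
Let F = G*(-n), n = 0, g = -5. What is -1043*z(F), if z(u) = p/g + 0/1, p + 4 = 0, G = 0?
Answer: -4172/5 ≈ -834.40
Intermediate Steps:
p = -4 (p = -4 + 0 = -4)
F = 0 (F = 0*(-1*0) = 0*0 = 0)
z(u) = ⅘ (z(u) = -4/(-5) + 0/1 = -4*(-⅕) + 0*1 = ⅘ + 0 = ⅘)
-1043*z(F) = -1043*⅘ = -4172/5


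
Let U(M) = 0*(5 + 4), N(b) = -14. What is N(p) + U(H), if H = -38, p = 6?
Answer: -14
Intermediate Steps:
U(M) = 0 (U(M) = 0*9 = 0)
N(p) + U(H) = -14 + 0 = -14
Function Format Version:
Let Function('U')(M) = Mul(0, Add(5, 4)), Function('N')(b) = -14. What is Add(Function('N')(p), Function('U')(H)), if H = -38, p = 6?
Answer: -14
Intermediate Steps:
Function('U')(M) = 0 (Function('U')(M) = Mul(0, 9) = 0)
Add(Function('N')(p), Function('U')(H)) = Add(-14, 0) = -14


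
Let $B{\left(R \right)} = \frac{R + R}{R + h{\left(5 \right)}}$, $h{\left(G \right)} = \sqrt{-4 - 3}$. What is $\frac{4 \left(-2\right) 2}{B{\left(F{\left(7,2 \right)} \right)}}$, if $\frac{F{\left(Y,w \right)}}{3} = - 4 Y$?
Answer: $-8 + \frac{2 i \sqrt{7}}{21} \approx -8.0 + 0.25198 i$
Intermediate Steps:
$h{\left(G \right)} = i \sqrt{7}$ ($h{\left(G \right)} = \sqrt{-7} = i \sqrt{7}$)
$F{\left(Y,w \right)} = - 12 Y$ ($F{\left(Y,w \right)} = 3 \left(- 4 Y\right) = - 12 Y$)
$B{\left(R \right)} = \frac{2 R}{R + i \sqrt{7}}$ ($B{\left(R \right)} = \frac{R + R}{R + i \sqrt{7}} = \frac{2 R}{R + i \sqrt{7}}$)
$\frac{4 \left(-2\right) 2}{B{\left(F{\left(7,2 \right)} \right)}} = \frac{4 \left(-2\right) 2}{2 \left(\left(-12\right) 7\right) \frac{1}{\left(-12\right) 7 + i \sqrt{7}}} = \frac{\left(-8\right) 2}{2 \left(-84\right) \frac{1}{-84 + i \sqrt{7}}} = - \frac{16}{\left(-168\right) \frac{1}{-84 + i \sqrt{7}}} = - 16 \left(\frac{1}{2} - \frac{i \sqrt{7}}{168}\right) = -8 + \frac{2 i \sqrt{7}}{21}$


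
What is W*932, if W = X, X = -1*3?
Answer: -2796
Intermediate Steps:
X = -3
W = -3
W*932 = -3*932 = -2796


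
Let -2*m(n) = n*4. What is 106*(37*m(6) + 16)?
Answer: -45368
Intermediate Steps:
m(n) = -2*n (m(n) = -n*4/2 = -2*n)
106*(37*m(6) + 16) = 106*(37*(-2*6) + 16) = 106*(37*(-12) + 16) = 106*(-444 + 16) = 106*(-428) = -45368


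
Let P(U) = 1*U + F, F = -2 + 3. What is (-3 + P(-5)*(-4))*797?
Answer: 10361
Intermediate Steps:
F = 1
P(U) = 1 + U (P(U) = 1*U + 1 = U + 1 = 1 + U)
(-3 + P(-5)*(-4))*797 = (-3 + (1 - 5)*(-4))*797 = (-3 - 4*(-4))*797 = (-3 + 16)*797 = 13*797 = 10361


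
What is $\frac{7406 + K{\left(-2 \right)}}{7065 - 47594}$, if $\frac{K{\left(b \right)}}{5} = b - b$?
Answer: $- \frac{7406}{40529} \approx -0.18273$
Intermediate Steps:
$K{\left(b \right)} = 0$ ($K{\left(b \right)} = 5 \left(b - b\right) = 5 \cdot 0 = 0$)
$\frac{7406 + K{\left(-2 \right)}}{7065 - 47594} = \frac{7406 + 0}{7065 - 47594} = \frac{7406}{-40529} = 7406 \left(- \frac{1}{40529}\right) = - \frac{7406}{40529}$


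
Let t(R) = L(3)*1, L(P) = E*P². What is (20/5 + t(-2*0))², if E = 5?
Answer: 2401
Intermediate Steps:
L(P) = 5*P²
t(R) = 45 (t(R) = (5*3²)*1 = (5*9)*1 = 45*1 = 45)
(20/5 + t(-2*0))² = (20/5 + 45)² = (20*(⅕) + 45)² = (4 + 45)² = 49² = 2401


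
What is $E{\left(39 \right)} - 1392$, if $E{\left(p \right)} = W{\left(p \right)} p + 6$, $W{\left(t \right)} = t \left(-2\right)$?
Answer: $-4428$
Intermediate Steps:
$W{\left(t \right)} = - 2 t$
$E{\left(p \right)} = 6 - 2 p^{2}$ ($E{\left(p \right)} = - 2 p p + 6 = - 2 p^{2} + 6 = 6 - 2 p^{2}$)
$E{\left(39 \right)} - 1392 = \left(6 - 2 \cdot 39^{2}\right) - 1392 = \left(6 - 3042\right) - 1392 = -3036 - 1392 = -4428$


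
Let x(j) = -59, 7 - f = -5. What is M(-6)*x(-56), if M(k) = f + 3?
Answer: -885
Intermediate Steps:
f = 12 (f = 7 - 1*(-5) = 7 + 5 = 12)
M(k) = 15 (M(k) = 12 + 3 = 15)
M(-6)*x(-56) = 15*(-59) = -885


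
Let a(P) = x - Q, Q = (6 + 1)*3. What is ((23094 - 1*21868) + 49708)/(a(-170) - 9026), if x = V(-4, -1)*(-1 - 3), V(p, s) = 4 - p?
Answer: -50934/9079 ≈ -5.6101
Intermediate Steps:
x = -32 (x = (4 - 1*(-4))*(-1 - 3) = (4 + 4)*(-4) = 8*(-4) = -32)
Q = 21 (Q = 7*3 = 21)
a(P) = -53 (a(P) = -32 - 1*21 = -32 - 21 = -53)
((23094 - 1*21868) + 49708)/(a(-170) - 9026) = ((23094 - 1*21868) + 49708)/(-53 - 9026) = ((23094 - 21868) + 49708)/(-9079) = (1226 + 49708)*(-1/9079) = 50934*(-1/9079) = -50934/9079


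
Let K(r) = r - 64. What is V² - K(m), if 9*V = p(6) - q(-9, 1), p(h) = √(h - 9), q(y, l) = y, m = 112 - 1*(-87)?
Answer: -3619/27 + 2*I*√3/9 ≈ -134.04 + 0.3849*I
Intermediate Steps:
m = 199 (m = 112 + 87 = 199)
K(r) = -64 + r
p(h) = √(-9 + h)
V = 1 + I*√3/9 (V = (√(-9 + 6) - 1*(-9))/9 = (√(-3) + 9)/9 = (I*√3 + 9)/9 = (9 + I*√3)/9 = 1 + I*√3/9 ≈ 1.0 + 0.19245*I)
V² - K(m) = (1 + I*√3/9)² - (-64 + 199) = (1 + I*√3/9)² - 1*135 = (1 + I*√3/9)² - 135 = -135 + (1 + I*√3/9)²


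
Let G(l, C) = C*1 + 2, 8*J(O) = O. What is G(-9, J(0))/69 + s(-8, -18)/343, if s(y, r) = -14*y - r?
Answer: 9656/23667 ≈ 0.40799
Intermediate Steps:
J(O) = O/8
s(y, r) = -r - 14*y
G(l, C) = 2 + C (G(l, C) = C + 2 = 2 + C)
G(-9, J(0))/69 + s(-8, -18)/343 = (2 + (⅛)*0)/69 + (-1*(-18) - 14*(-8))/343 = (2 + 0)*(1/69) + (18 + 112)*(1/343) = 2*(1/69) + 130*(1/343) = 2/69 + 130/343 = 9656/23667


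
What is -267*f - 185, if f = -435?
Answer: 115960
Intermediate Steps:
-267*f - 185 = -267*(-435) - 185 = 116145 - 185 = 115960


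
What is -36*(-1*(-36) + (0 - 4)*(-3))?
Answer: -1728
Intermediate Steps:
-36*(-1*(-36) + (0 - 4)*(-3)) = -36*(36 - 4*(-3)) = -36*(36 + 12) = -36*48 = -1728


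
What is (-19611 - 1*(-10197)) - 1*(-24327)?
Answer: 14913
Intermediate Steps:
(-19611 - 1*(-10197)) - 1*(-24327) = (-19611 + 10197) + 24327 = -9414 + 24327 = 14913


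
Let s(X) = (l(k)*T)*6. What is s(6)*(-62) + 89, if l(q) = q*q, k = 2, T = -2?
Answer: 3065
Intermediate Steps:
l(q) = q**2
s(X) = -48 (s(X) = (2**2*(-2))*6 = (4*(-2))*6 = -8*6 = -48)
s(6)*(-62) + 89 = -48*(-62) + 89 = 2976 + 89 = 3065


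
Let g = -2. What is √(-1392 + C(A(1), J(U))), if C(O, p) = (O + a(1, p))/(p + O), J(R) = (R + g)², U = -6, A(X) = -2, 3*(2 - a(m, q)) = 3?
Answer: I*√5350910/62 ≈ 37.31*I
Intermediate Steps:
a(m, q) = 1 (a(m, q) = 2 - ⅓*3 = 2 - 1 = 1)
J(R) = (-2 + R)² (J(R) = (R - 2)² = (-2 + R)²)
C(O, p) = (1 + O)/(O + p) (C(O, p) = (O + 1)/(p + O) = (1 + O)/(O + p))
√(-1392 + C(A(1), J(U))) = √(-1392 + (1 - 2)/(-2 + (-2 - 6)²)) = √(-1392 - 1/(-2 + (-8)²)) = √(-1392 - 1/(-2 + 64)) = √(-1392 - 1/62) = √(-86305/62) = I*√5350910/62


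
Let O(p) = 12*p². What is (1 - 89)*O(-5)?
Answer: -26400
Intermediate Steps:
(1 - 89)*O(-5) = (1 - 89)*(12*(-5)²) = -1056*25 = -88*300 = -26400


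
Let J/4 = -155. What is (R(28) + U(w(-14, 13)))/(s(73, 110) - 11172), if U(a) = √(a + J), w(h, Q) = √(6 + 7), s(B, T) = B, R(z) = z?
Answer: -28/11099 - I*√(620 - √13)/11099 ≈ -0.0025227 - 0.0022369*I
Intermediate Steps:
J = -620 (J = 4*(-155) = -620)
w(h, Q) = √13
U(a) = √(-620 + a) (U(a) = √(a - 620) = √(-620 + a))
(R(28) + U(w(-14, 13)))/(s(73, 110) - 11172) = (28 + √(-620 + √13))/(73 - 11172) = (28 + √(-620 + √13))/(-11099) = (28 + √(-620 + √13))*(-1/11099) = -28/11099 - √(-620 + √13)/11099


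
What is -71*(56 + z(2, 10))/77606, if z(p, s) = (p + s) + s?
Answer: -2769/38803 ≈ -0.071360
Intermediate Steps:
z(p, s) = p + 2*s
-71*(56 + z(2, 10))/77606 = -71*(56 + (2 + 2*10))/77606 = -71*(56 + (2 + 20))*(1/77606) = -71*(56 + 22)*(1/77606) = -71*78*(1/77606) = -5538*1/77606 = -2769/38803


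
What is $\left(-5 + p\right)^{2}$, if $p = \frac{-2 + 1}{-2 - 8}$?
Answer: $\frac{2401}{100} \approx 24.01$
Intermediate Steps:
$p = \frac{1}{10}$ ($p = - \frac{1}{-2 - 8} = - \frac{1}{-10} = \left(-1\right) \left(- \frac{1}{10}\right) = \frac{1}{10} \approx 0.1$)
$\left(-5 + p\right)^{2} = \left(-5 + \frac{1}{10}\right)^{2} = \left(- \frac{49}{10}\right)^{2} = \frac{2401}{100}$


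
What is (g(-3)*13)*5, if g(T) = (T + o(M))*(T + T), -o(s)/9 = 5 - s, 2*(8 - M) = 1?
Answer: -7605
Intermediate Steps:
M = 15/2 (M = 8 - ½*1 = 8 - ½ = 15/2 ≈ 7.5000)
o(s) = -45 + 9*s (o(s) = -9*(5 - s) = -45 + 9*s)
g(T) = 2*T*(45/2 + T) (g(T) = (T + (-45 + 9*(15/2)))*(T + T) = (T + (-45 + 135/2))*(2*T) = (T + 45/2)*(2*T) = (45/2 + T)*(2*T) = 2*T*(45/2 + T))
(g(-3)*13)*5 = (-3*(45 + 2*(-3))*13)*5 = (-3*(45 - 6)*13)*5 = (-3*39*13)*5 = -117*13*5 = -1521*5 = -7605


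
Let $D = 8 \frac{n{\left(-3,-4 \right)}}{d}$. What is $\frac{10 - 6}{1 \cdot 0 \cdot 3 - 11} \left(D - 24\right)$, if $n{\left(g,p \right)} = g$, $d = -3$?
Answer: $\frac{64}{11} \approx 5.8182$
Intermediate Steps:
$D = 8$ ($D = 8 \left(- \frac{3}{-3}\right) = 8 \left(\left(-3\right) \left(- \frac{1}{3}\right)\right) = 8 \cdot 1 = 8$)
$\frac{10 - 6}{1 \cdot 0 \cdot 3 - 11} \left(D - 24\right) = \frac{10 - 6}{1 \cdot 0 \cdot 3 - 11} \left(8 - 24\right) = \frac{4}{0 \cdot 3 - 11} \left(8 - 24\right) = \frac{4}{0 - 11} \left(-16\right) = \frac{4}{-11} \left(-16\right) = 4 \left(- \frac{1}{11}\right) \left(-16\right) = \left(- \frac{4}{11}\right) \left(-16\right) = \frac{64}{11}$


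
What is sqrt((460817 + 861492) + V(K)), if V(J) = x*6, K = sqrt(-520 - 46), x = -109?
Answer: sqrt(1321655) ≈ 1149.6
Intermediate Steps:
K = I*sqrt(566) (K = sqrt(-566) = I*sqrt(566) ≈ 23.791*I)
V(J) = -654 (V(J) = -109*6 = -654)
sqrt((460817 + 861492) + V(K)) = sqrt((460817 + 861492) - 654) = sqrt(1322309 - 654) = sqrt(1321655)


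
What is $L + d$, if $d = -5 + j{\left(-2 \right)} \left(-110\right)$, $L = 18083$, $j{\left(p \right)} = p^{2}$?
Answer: $17638$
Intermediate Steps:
$d = -445$ ($d = -5 + \left(-2\right)^{2} \left(-110\right) = -5 + 4 \left(-110\right) = -5 - 440 = -445$)
$L + d = 18083 - 445 = 17638$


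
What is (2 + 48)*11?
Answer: 550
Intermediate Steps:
(2 + 48)*11 = 50*11 = 550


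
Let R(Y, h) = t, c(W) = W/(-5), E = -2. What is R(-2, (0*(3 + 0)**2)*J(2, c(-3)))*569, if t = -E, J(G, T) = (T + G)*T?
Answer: 1138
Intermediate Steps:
c(W) = -W/5 (c(W) = W*(-1/5) = -W/5)
J(G, T) = T*(G + T) (J(G, T) = (G + T)*T = T*(G + T))
t = 2 (t = -1*(-2) = 2)
R(Y, h) = 2
R(-2, (0*(3 + 0)**2)*J(2, c(-3)))*569 = 2*569 = 1138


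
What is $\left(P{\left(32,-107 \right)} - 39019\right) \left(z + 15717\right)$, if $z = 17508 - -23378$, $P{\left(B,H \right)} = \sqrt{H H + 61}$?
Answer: $-2208592457 + 56603 \sqrt{11510} \approx -2.2025 \cdot 10^{9}$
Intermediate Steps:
$P{\left(B,H \right)} = \sqrt{61 + H^{2}}$ ($P{\left(B,H \right)} = \sqrt{H^{2} + 61} = \sqrt{61 + H^{2}}$)
$z = 40886$ ($z = 17508 + 23378 = 40886$)
$\left(P{\left(32,-107 \right)} - 39019\right) \left(z + 15717\right) = \left(\sqrt{61 + \left(-107\right)^{2}} - 39019\right) \left(40886 + 15717\right) = \left(\sqrt{61 + 11449} - 39019\right) 56603 = \left(\sqrt{11510} - 39019\right) 56603 = \left(-39019 + \sqrt{11510}\right) 56603 = -2208592457 + 56603 \sqrt{11510}$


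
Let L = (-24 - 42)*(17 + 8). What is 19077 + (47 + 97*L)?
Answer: -140926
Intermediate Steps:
L = -1650 (L = -66*25 = -1650)
19077 + (47 + 97*L) = 19077 + (47 + 97*(-1650)) = 19077 + (47 - 160050) = 19077 - 160003 = -140926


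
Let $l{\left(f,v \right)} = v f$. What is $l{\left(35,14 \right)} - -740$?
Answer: $1230$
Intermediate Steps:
$l{\left(f,v \right)} = f v$
$l{\left(35,14 \right)} - -740 = 35 \cdot 14 - -740 = 490 + 740 = 1230$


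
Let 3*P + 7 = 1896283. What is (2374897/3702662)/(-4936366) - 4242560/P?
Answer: -668484641194272259/99596419530161404 ≈ -6.7119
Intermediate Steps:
P = 632092 (P = -7/3 + (⅓)*1896283 = -7/3 + 1896283/3 = 632092)
(2374897/3702662)/(-4936366) - 4242560/P = (2374897/3702662)/(-4936366) - 4242560/632092 = (2374897*(1/3702662))*(-1/4936366) - 4242560*1/632092 = (81893/127678)*(-1/4936366) - 1060640/158023 = -81893/630265338148 - 1060640/158023 = -668484641194272259/99596419530161404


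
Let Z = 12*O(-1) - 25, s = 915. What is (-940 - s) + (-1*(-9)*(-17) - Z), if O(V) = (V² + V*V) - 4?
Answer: -1959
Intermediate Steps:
O(V) = -4 + 2*V² (O(V) = (V² + V²) - 4 = 2*V² - 4 = -4 + 2*V²)
Z = -49 (Z = 12*(-4 + 2*(-1)²) - 25 = 12*(-4 + 2*1) - 25 = 12*(-4 + 2) - 25 = 12*(-2) - 25 = -24 - 25 = -49)
(-940 - s) + (-1*(-9)*(-17) - Z) = (-940 - 1*915) + (-1*(-9)*(-17) - 1*(-49)) = (-940 - 915) + (9*(-17) + 49) = -1855 + (-153 + 49) = -1855 - 104 = -1959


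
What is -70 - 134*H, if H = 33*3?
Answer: -13336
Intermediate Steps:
H = 99
-70 - 134*H = -70 - 134*99 = -70 - 13266 = -13336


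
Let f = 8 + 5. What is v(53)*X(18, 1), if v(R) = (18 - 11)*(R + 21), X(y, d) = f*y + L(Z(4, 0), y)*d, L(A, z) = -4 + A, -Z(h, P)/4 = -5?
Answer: 129500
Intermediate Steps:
Z(h, P) = 20 (Z(h, P) = -4*(-5) = 20)
f = 13
X(y, d) = 13*y + 16*d (X(y, d) = 13*y + (-4 + 20)*d = 13*y + 16*d)
v(R) = 147 + 7*R (v(R) = 7*(21 + R) = 147 + 7*R)
v(53)*X(18, 1) = (147 + 7*53)*(13*18 + 16*1) = (147 + 371)*(234 + 16) = 518*250 = 129500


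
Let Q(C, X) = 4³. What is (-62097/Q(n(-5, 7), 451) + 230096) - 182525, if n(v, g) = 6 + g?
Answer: 2982447/64 ≈ 46601.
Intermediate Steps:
Q(C, X) = 64
(-62097/Q(n(-5, 7), 451) + 230096) - 182525 = (-62097/64 + 230096) - 182525 = 14664047/64 - 182525 = 2982447/64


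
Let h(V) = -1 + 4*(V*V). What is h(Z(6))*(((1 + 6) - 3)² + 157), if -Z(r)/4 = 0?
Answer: -173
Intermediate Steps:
Z(r) = 0 (Z(r) = -4*0 = 0)
h(V) = -1 + 4*V²
h(Z(6))*(((1 + 6) - 3)² + 157) = (-1 + 4*0²)*(((1 + 6) - 3)² + 157) = (-1 + 4*0)*((7 - 3)² + 157) = (-1 + 0)*(4² + 157) = -(16 + 157) = -1*173 = -173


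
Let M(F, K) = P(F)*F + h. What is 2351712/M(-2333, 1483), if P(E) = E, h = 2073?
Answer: 1175856/2722481 ≈ 0.43191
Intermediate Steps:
M(F, K) = 2073 + F**2 (M(F, K) = F*F + 2073 = F**2 + 2073 = 2073 + F**2)
2351712/M(-2333, 1483) = 2351712/(2073 + (-2333)**2) = 2351712/(2073 + 5442889) = 2351712/5444962 = 2351712*(1/5444962) = 1175856/2722481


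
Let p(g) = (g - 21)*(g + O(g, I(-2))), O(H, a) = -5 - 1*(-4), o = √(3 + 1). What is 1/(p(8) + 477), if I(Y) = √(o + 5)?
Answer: 1/386 ≈ 0.0025907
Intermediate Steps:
o = 2 (o = √4 = 2)
I(Y) = √7 (I(Y) = √(2 + 5) = √7)
O(H, a) = -1 (O(H, a) = -5 + 4 = -1)
p(g) = (-1 + g)*(-21 + g) (p(g) = (g - 21)*(g - 1) = (-21 + g)*(-1 + g) = (-1 + g)*(-21 + g))
1/(p(8) + 477) = 1/((21 + 8² - 22*8) + 477) = 1/((21 + 64 - 176) + 477) = 1/(-91 + 477) = 1/386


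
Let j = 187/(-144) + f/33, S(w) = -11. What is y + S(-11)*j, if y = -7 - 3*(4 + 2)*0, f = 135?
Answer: -5431/144 ≈ -37.715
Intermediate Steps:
j = 4423/1584 (j = 187/(-144) + 135/33 = 187*(-1/144) + 135*(1/33) = -187/144 + 45/11 = 4423/1584 ≈ 2.7923)
y = -7 (y = -7 - 18*0 = -7 - 3*0 = -7 + 0 = -7)
y + S(-11)*j = -7 - 11*4423/1584 = -7 - 4423/144 = -5431/144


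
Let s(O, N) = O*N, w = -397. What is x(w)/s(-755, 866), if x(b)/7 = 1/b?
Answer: 7/259570510 ≈ 2.6968e-8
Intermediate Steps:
s(O, N) = N*O
x(b) = 7/b
x(w)/s(-755, 866) = (7/(-397))/((866*(-755))) = (7*(-1/397))/(-653830) = -7/397*(-1/653830) = 7/259570510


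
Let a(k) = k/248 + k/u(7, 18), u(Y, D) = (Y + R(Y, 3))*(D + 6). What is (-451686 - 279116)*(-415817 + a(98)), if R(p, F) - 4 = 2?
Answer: 367390166675191/1209 ≈ 3.0388e+11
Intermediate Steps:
R(p, F) = 6 (R(p, F) = 4 + 2 = 6)
u(Y, D) = (6 + D)*(6 + Y) (u(Y, D) = (Y + 6)*(D + 6) = (6 + Y)*(6 + D) = (6 + D)*(6 + Y))
a(k) = 35*k/4836 (a(k) = k/248 + k/(36 + 6*18 + 6*7 + 18*7) = k*(1/248) + k/(36 + 108 + 42 + 126) = k/248 + k/312 = 35*k/4836)
(-451686 - 279116)*(-415817 + a(98)) = (-451686 - 279116)*(-415817 + (35/4836)*98) = -730802*(-415817 + 1715/2418) = -730802*(-1005443791/2418) = 367390166675191/1209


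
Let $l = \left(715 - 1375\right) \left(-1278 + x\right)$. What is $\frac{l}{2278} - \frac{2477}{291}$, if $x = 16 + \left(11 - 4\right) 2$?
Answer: $\frac{117024137}{331449} \approx 353.07$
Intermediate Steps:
$x = 30$ ($x = 16 + 7 \cdot 2 = 16 + 14 = 30$)
$l = 823680$ ($l = \left(715 - 1375\right) \left(-1278 + 30\right) = \left(-660\right) \left(-1248\right) = 823680$)
$\frac{l}{2278} - \frac{2477}{291} = \frac{823680}{2278} - \frac{2477}{291} = 823680 \cdot \frac{1}{2278} - \frac{2477}{291} = \frac{411840}{1139} - \frac{2477}{291} = \frac{117024137}{331449}$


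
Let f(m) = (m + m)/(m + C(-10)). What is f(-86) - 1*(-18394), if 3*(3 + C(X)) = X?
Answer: 5095654/277 ≈ 18396.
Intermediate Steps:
C(X) = -3 + X/3
f(m) = 2*m/(-19/3 + m) (f(m) = (m + m)/(m + (-3 + (⅓)*(-10))) = (2*m)/(m + (-3 - 10/3)) = (2*m)/(m - 19/3) = (2*m)/(-19/3 + m) = 2*m/(-19/3 + m))
f(-86) - 1*(-18394) = 6*(-86)/(-19 + 3*(-86)) - 1*(-18394) = 6*(-86)/(-19 - 258) + 18394 = 6*(-86)/(-277) + 18394 = 6*(-86)*(-1/277) + 18394 = 516/277 + 18394 = 5095654/277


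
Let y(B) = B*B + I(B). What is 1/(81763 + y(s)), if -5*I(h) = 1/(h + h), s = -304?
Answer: 3040/529504161 ≈ 5.7412e-6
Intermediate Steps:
I(h) = -1/(10*h) (I(h) = -1/(5*(h + h)) = -1/(2*h)/5 = -1/(10*h))
y(B) = B² - 1/(10*B) (y(B) = B*B - 1/(10*B) = B² - 1/(10*B))
1/(81763 + y(s)) = 1/(81763 + (-⅒ + (-304)³)/(-304)) = 1/(81763 - (-⅒ - 28094464)/304) = 1/(81763 - 1/304*(-280944641/10)) = 1/(81763 + 280944641/3040) = 1/(529504161/3040) = 3040/529504161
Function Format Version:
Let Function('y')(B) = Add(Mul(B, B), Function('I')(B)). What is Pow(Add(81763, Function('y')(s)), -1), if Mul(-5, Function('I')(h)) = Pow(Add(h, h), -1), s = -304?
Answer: Rational(3040, 529504161) ≈ 5.7412e-6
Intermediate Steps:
Function('I')(h) = Mul(Rational(-1, 10), Pow(h, -1)) (Function('I')(h) = Mul(Rational(-1, 5), Pow(Add(h, h), -1)) = Mul(Rational(-1, 5), Pow(Mul(2, h), -1)) = Mul(Rational(-1, 5), Mul(Rational(1, 2), Pow(h, -1))) = Mul(Rational(-1, 10), Pow(h, -1)))
Function('y')(B) = Add(Pow(B, 2), Mul(Rational(-1, 10), Pow(B, -1))) (Function('y')(B) = Add(Mul(B, B), Mul(Rational(-1, 10), Pow(B, -1))) = Add(Pow(B, 2), Mul(Rational(-1, 10), Pow(B, -1))))
Pow(Add(81763, Function('y')(s)), -1) = Pow(Add(81763, Mul(Pow(-304, -1), Add(Rational(-1, 10), Pow(-304, 3)))), -1) = Pow(Add(81763, Mul(Rational(-1, 304), Add(Rational(-1, 10), -28094464))), -1) = Pow(Add(81763, Mul(Rational(-1, 304), Rational(-280944641, 10))), -1) = Pow(Add(81763, Rational(280944641, 3040)), -1) = Pow(Rational(529504161, 3040), -1) = Rational(3040, 529504161)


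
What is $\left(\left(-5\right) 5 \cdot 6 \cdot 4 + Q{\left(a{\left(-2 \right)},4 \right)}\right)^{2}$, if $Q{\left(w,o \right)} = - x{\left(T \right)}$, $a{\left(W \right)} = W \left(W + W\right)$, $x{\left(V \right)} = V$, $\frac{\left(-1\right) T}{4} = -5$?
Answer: $384400$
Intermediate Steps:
$T = 20$ ($T = \left(-4\right) \left(-5\right) = 20$)
$a{\left(W \right)} = 2 W^{2}$ ($a{\left(W \right)} = W 2 W = 2 W^{2}$)
$Q{\left(w,o \right)} = -20$ ($Q{\left(w,o \right)} = \left(-1\right) 20 = -20$)
$\left(\left(-5\right) 5 \cdot 6 \cdot 4 + Q{\left(a{\left(-2 \right)},4 \right)}\right)^{2} = \left(\left(-5\right) 5 \cdot 6 \cdot 4 - 20\right)^{2} = \left(\left(-25\right) 6 \cdot 4 - 20\right)^{2} = \left(\left(-150\right) 4 - 20\right)^{2} = \left(-600 - 20\right)^{2} = \left(-620\right)^{2} = 384400$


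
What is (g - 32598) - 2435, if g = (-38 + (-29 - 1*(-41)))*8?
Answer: -35241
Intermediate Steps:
g = -208 (g = (-38 + (-29 + 41))*8 = (-38 + 12)*8 = -26*8 = -208)
(g - 32598) - 2435 = (-208 - 32598) - 2435 = -32806 - 2435 = -35241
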